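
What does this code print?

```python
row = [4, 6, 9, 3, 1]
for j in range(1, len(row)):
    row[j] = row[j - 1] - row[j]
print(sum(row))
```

j=1: row[1] = 4-6 = -2 → [4, -2, 9, 3, 1]
j=2: row[2] = (-2)-9 = -11 → [4, -2, -11, 3, 1]
j=3: row[3] = (-11)-3 = -14 → [4, -2, -11, -14, 1]
j=4: row[4] = (-14)-1 = -15 → [4, -2, -11, -14, -15]
sum = -38

-38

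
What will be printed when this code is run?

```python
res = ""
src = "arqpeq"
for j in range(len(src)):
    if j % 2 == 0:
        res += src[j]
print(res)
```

j=0: add 'a' → 'a'
j=1: skip
j=2: add 'q' → 'aq'
j=3: skip
j=4: add 'e' → 'aqe'
j=5: skip

aqe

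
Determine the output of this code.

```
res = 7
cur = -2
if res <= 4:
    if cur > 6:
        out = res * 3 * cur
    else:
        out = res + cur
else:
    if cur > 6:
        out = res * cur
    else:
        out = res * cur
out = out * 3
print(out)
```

-42

res=7, cur=-2
res <= 4 is False; cur > 6 is False
→ out = res * cur = -14
out = (-14)*3 = -42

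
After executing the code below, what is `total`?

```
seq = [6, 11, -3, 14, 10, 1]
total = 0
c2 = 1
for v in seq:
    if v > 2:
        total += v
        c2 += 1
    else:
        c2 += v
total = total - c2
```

38

v=6: >2, total = 0+6 = 6; c2=2
v=11: >2, total = 6+11 = 17; c2=3
v=-3: not >2; c2=0
v=14: >2, total = 17+14 = 31; c2=1
v=10: >2, total = 31+10 = 41; c2=2
v=1: not >2; c2=3
total-c2 = 41-3 = 38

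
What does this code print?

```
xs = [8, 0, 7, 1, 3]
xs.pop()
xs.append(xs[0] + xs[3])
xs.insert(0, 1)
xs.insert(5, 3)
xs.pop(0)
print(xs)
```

[8, 0, 7, 1, 3, 9]

pop() removes 3 → [8, 0, 7, 1]
append xs[0]+xs[3] = 8+1 = 9 → [8, 0, 7, 1, 9]
insert 1 at 0 → [1, 8, 0, 7, 1, 9]
insert 3 at 5 → [1, 8, 0, 7, 1, 3, 9]
pop(0) removes 1 → [8, 0, 7, 1, 3, 9]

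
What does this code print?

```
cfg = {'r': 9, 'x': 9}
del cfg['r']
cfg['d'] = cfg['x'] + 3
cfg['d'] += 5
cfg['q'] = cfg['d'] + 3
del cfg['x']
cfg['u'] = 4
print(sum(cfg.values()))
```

del 'r' → {'x': 9}
cfg['d'] = cfg['x']+3 = 12 → {'x': 9, 'd': 12}
cfg['d'] = 12+5 = 17 → {'x': 9, 'd': 17}
cfg['q'] = cfg['d']+3 = 20 → {'x': 9, 'd': 17, 'q': 20}
del 'x' → {'d': 17, 'q': 20}
cfg['u'] = 4 → {'d': 17, 'q': 20, 'u': 4}
sum of values = 41

41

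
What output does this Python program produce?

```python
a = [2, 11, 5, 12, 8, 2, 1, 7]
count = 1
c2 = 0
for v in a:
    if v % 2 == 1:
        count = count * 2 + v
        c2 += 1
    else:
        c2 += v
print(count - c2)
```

v=2: not odd; c2=2
v=11: odd, count = 1*2+11 = 13; c2=3
v=5: odd, count = 13*2+5 = 31; c2=4
v=12: not odd; c2=16
v=8: not odd; c2=24
v=2: not odd; c2=26
v=1: odd, count = 31*2+1 = 63; c2=27
v=7: odd, count = 63*2+7 = 133; c2=28
count-c2 = 133-28 = 105

105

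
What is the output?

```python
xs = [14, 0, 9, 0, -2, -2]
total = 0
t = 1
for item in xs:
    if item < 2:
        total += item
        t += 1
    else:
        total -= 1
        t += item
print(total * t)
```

-168

item=14: not <2, total = 0-1 = -1; t=15
item=0: <2, total = (-1)+0 = -1; t=16
item=9: not <2, total = (-1)-1 = -2; t=25
item=0: <2, total = (-2)+0 = -2; t=26
item=-2: <2, total = (-2)+(-2) = -4; t=27
item=-2: <2, total = (-4)+(-2) = -6; t=28
total*t = (-6)*28 = -168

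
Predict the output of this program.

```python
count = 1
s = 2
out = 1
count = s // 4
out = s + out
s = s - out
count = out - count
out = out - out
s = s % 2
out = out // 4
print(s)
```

count = 2//4 = 0
out = 2+1 = 3
s = 2-3 = -1
count = 3-0 = 3
out = 3-3 = 0
s = (-1)%2 = 1
out = 0//4 = 0

1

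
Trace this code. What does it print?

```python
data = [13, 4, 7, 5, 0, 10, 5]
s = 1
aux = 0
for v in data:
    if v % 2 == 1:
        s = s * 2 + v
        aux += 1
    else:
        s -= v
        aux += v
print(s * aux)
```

v=13: odd, s = 1*2+13 = 15; aux=1
v=4: not odd, s = 15-4 = 11; aux=5
v=7: odd, s = 11*2+7 = 29; aux=6
v=5: odd, s = 29*2+5 = 63; aux=7
v=0: not odd, s = 63-0 = 63; aux=7
v=10: not odd, s = 63-10 = 53; aux=17
v=5: odd, s = 53*2+5 = 111; aux=18
s*aux = 111*18 = 1998

1998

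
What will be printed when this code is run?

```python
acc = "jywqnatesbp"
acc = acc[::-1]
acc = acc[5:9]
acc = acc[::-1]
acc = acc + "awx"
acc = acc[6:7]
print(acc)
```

reverse → 'pbsetanqwyj'
slice [5:9] → 'anqw'
reverse → 'wqna'
+ 'awx' → 'wqnaawx'
slice [6:7] → 'x'

x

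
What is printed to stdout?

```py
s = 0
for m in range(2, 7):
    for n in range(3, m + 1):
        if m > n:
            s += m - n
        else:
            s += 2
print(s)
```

m=3,n=3: not 3>3, s = 0+2 = 2
m=4,n=3: 4>3, s = 2+1 = 3
m=4,n=4: not 4>4, s = 3+2 = 5
m=5,n=3: 5>3, s = 5+2 = 7
m=5,n=4: 5>4, s = 7+1 = 8
m=5,n=5: not 5>5, s = 8+2 = 10
m=6,n=3: 6>3, s = 10+3 = 13
m=6,n=4: 6>4, s = 13+2 = 15
m=6,n=5: 6>5, s = 15+1 = 16
m=6,n=6: not 6>6, s = 16+2 = 18

18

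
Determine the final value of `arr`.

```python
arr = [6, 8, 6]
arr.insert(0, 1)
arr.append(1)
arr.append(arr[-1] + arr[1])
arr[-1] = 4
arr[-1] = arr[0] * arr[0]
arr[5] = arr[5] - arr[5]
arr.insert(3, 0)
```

insert 1 at 0 → [1, 6, 8, 6]
append 1 → [1, 6, 8, 6, 1]
append arr[-1]+arr[1] = 1+6 = 7 → [1, 6, 8, 6, 1, 7]
arr[-1] = 4 → [1, 6, 8, 6, 1, 4]
arr[-1] = arr[0]*arr[0] = 1*1 = 1 → [1, 6, 8, 6, 1, 1]
arr[5] = arr[5]-arr[5] = 1-1 = 0 → [1, 6, 8, 6, 1, 0]
insert 0 at 3 → [1, 6, 8, 0, 6, 1, 0]

[1, 6, 8, 0, 6, 1, 0]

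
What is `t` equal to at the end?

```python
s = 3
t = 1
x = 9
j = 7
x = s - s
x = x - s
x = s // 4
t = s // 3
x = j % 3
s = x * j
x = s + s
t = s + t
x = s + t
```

x = 3-3 = 0
x = 0-3 = -3
x = 3//4 = 0
t = 3//3 = 1
x = 7%3 = 1
s = 1*7 = 7
x = 7+7 = 14
t = 7+1 = 8
x = 7+8 = 15

8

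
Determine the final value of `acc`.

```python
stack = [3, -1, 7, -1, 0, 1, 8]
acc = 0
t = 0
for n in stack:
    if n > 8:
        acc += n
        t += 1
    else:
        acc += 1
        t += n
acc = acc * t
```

119

n=3: not >8, acc = 0+1 = 1; t=3
n=-1: not >8, acc = 1+1 = 2; t=2
n=7: not >8, acc = 2+1 = 3; t=9
n=-1: not >8, acc = 3+1 = 4; t=8
n=0: not >8, acc = 4+1 = 5; t=8
n=1: not >8, acc = 5+1 = 6; t=9
n=8: not >8, acc = 6+1 = 7; t=17
acc*t = 7*17 = 119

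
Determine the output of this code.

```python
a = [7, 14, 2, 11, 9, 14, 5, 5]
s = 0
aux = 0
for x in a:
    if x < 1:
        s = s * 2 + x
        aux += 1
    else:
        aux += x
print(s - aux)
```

x=7: not <1; aux=7
x=14: not <1; aux=21
x=2: not <1; aux=23
x=11: not <1; aux=34
x=9: not <1; aux=43
x=14: not <1; aux=57
x=5: not <1; aux=62
x=5: not <1; aux=67
s-aux = 0-67 = -67

-67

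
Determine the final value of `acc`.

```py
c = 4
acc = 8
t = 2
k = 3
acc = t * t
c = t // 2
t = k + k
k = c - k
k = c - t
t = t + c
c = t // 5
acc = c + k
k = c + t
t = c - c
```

acc = 2*2 = 4
c = 2//2 = 1
t = 3+3 = 6
k = 1-3 = -2
k = 1-6 = -5
t = 6+1 = 7
c = 7//5 = 1
acc = 1+(-5) = -4
k = 1+7 = 8
t = 1-1 = 0

-4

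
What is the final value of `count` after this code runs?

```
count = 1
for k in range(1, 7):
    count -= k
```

k=1: count = 1-1 = 0
k=2: count = 0-2 = -2
k=3: count = (-2)-3 = -5
k=4: count = (-5)-4 = -9
k=5: count = (-9)-5 = -14
k=6: count = (-14)-6 = -20

-20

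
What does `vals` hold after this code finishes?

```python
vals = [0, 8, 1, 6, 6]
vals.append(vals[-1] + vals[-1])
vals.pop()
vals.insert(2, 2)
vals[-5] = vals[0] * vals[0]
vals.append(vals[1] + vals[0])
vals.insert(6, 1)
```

append vals[-1]+vals[-1] = 6+6 = 12 → [0, 8, 1, 6, 6, 12]
pop() removes 12 → [0, 8, 1, 6, 6]
insert 2 at 2 → [0, 8, 2, 1, 6, 6]
vals[-5] = vals[0]*vals[0] = 0*0 = 0 → [0, 0, 2, 1, 6, 6]
append vals[1]+vals[0] = 0+0 = 0 → [0, 0, 2, 1, 6, 6, 0]
insert 1 at 6 → [0, 0, 2, 1, 6, 6, 1, 0]

[0, 0, 2, 1, 6, 6, 1, 0]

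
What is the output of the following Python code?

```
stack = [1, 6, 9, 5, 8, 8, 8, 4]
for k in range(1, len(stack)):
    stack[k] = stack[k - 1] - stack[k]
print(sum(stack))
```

-189

k=1: stack[1] = 1-6 = -5 → [1, -5, 9, 5, 8, 8, 8, 4]
k=2: stack[2] = (-5)-9 = -14 → [1, -5, -14, 5, 8, 8, 8, 4]
k=3: stack[3] = (-14)-5 = -19 → [1, -5, -14, -19, 8, 8, 8, 4]
k=4: stack[4] = (-19)-8 = -27 → [1, -5, -14, -19, -27, 8, 8, 4]
k=5: stack[5] = (-27)-8 = -35 → [1, -5, -14, -19, -27, -35, 8, 4]
k=6: stack[6] = (-35)-8 = -43 → [1, -5, -14, -19, -27, -35, -43, 4]
k=7: stack[7] = (-43)-4 = -47 → [1, -5, -14, -19, -27, -35, -43, -47]
sum = -189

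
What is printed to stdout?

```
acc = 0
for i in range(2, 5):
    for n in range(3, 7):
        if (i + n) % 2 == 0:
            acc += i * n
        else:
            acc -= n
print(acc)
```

i=2,n=3: odd sum, acc = 0-3 = -3
i=2,n=4: even sum, acc = (-3)+8 = 5
i=2,n=5: odd sum, acc = 5-5 = 0
i=2,n=6: even sum, acc = 0+12 = 12
i=3,n=3: even sum, acc = 12+9 = 21
i=3,n=4: odd sum, acc = 21-4 = 17
i=3,n=5: even sum, acc = 17+15 = 32
i=3,n=6: odd sum, acc = 32-6 = 26
i=4,n=3: odd sum, acc = 26-3 = 23
i=4,n=4: even sum, acc = 23+16 = 39
i=4,n=5: odd sum, acc = 39-5 = 34
i=4,n=6: even sum, acc = 34+24 = 58

58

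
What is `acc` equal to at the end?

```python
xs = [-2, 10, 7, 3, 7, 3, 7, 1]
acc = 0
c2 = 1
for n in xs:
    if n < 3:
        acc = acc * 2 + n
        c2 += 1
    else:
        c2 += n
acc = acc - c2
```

-43

n=-2: <3, acc = 0*2+(-2) = -2; c2=2
n=10: not <3; c2=12
n=7: not <3; c2=19
n=3: not <3; c2=22
n=7: not <3; c2=29
n=3: not <3; c2=32
n=7: not <3; c2=39
n=1: <3, acc = (-2)*2+1 = -3; c2=40
acc-c2 = (-3)-40 = -43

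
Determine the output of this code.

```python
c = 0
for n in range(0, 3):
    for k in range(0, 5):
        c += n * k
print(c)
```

30

n=0,k=0: c = 0+0 = 0
n=0,k=1: c = 0+0 = 0
n=0,k=2: c = 0+0 = 0
n=0,k=3: c = 0+0 = 0
n=0,k=4: c = 0+0 = 0
n=1,k=0: c = 0+0 = 0
n=1,k=1: c = 0+1 = 1
n=1,k=2: c = 1+2 = 3
n=1,k=3: c = 3+3 = 6
n=1,k=4: c = 6+4 = 10
n=2,k=0: c = 10+0 = 10
n=2,k=1: c = 10+2 = 12
n=2,k=2: c = 12+4 = 16
n=2,k=3: c = 16+6 = 22
n=2,k=4: c = 22+8 = 30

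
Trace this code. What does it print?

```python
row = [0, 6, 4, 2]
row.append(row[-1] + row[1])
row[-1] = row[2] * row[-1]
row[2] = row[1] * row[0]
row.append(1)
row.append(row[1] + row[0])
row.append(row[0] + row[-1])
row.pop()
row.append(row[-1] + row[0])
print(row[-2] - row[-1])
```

0

append row[-1]+row[1] = 2+6 = 8 → [0, 6, 4, 2, 8]
row[-1] = row[2]*row[-1] = 4*8 = 32 → [0, 6, 4, 2, 32]
row[2] = row[1]*row[0] = 6*0 = 0 → [0, 6, 0, 2, 32]
append 1 → [0, 6, 0, 2, 32, 1]
append row[1]+row[0] = 6+0 = 6 → [0, 6, 0, 2, 32, 1, 6]
append row[0]+row[-1] = 0+6 = 6 → [0, 6, 0, 2, 32, 1, 6, 6]
pop() removes 6 → [0, 6, 0, 2, 32, 1, 6]
append row[-1]+row[0] = 6+0 = 6 → [0, 6, 0, 2, 32, 1, 6, 6]
row[-2]-row[-1] = 6-6 = 0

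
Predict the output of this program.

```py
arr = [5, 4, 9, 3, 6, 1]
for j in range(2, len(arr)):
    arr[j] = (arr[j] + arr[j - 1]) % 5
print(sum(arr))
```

18

j=2: arr[2] = (9+4)%5 = 3 → [5, 4, 3, 3, 6, 1]
j=3: arr[3] = (3+3)%5 = 1 → [5, 4, 3, 1, 6, 1]
j=4: arr[4] = (6+1)%5 = 2 → [5, 4, 3, 1, 2, 1]
j=5: arr[5] = (1+2)%5 = 3 → [5, 4, 3, 1, 2, 3]
sum = 18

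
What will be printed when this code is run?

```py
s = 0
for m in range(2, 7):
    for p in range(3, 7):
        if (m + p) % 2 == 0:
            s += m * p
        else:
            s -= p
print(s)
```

140

m=2,p=3: odd sum, s = 0-3 = -3
m=2,p=4: even sum, s = (-3)+8 = 5
m=2,p=5: odd sum, s = 5-5 = 0
m=2,p=6: even sum, s = 0+12 = 12
m=3,p=3: even sum, s = 12+9 = 21
m=3,p=4: odd sum, s = 21-4 = 17
m=3,p=5: even sum, s = 17+15 = 32
m=3,p=6: odd sum, s = 32-6 = 26
m=4,p=3: odd sum, s = 26-3 = 23
m=4,p=4: even sum, s = 23+16 = 39
m=4,p=5: odd sum, s = 39-5 = 34
m=4,p=6: even sum, s = 34+24 = 58
m=5,p=3: even sum, s = 58+15 = 73
m=5,p=4: odd sum, s = 73-4 = 69
m=5,p=5: even sum, s = 69+25 = 94
m=5,p=6: odd sum, s = 94-6 = 88
m=6,p=3: odd sum, s = 88-3 = 85
m=6,p=4: even sum, s = 85+24 = 109
m=6,p=5: odd sum, s = 109-5 = 104
m=6,p=6: even sum, s = 104+36 = 140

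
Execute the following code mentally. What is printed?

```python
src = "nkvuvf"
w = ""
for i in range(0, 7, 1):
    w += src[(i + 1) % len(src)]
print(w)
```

i=0: add src[1]='k' → 'k'
i=1: add src[2]='v' → 'kv'
i=2: add src[3]='u' → 'kvu'
i=3: add src[4]='v' → 'kvuv'
i=4: add src[5]='f' → 'kvuvf'
i=5: add src[0]='n' → 'kvuvfn'
i=6: add src[1]='k' → 'kvuvfnk'

kvuvfnk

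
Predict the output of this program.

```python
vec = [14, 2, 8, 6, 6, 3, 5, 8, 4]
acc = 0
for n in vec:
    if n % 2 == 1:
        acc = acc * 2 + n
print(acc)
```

11

n=14: not odd
n=2: not odd
n=8: not odd
n=6: not odd
n=6: not odd
n=3: odd, acc = 0*2+3 = 3
n=5: odd, acc = 3*2+5 = 11
n=8: not odd
n=4: not odd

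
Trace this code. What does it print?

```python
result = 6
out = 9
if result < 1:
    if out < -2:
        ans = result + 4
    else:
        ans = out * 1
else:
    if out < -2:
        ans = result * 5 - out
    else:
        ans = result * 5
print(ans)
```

result=6, out=9
result < 1 is False; out < -2 is False
→ ans = result * 5 = 30

30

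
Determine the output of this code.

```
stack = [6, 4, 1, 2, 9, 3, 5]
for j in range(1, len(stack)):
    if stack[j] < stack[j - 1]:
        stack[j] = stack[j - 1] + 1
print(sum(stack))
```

60

j=1: 4<6, stack[1] = 6+1 = 7 → [6, 7, 1, 2, 9, 3, 5]
j=2: 1<7, stack[2] = 7+1 = 8 → [6, 7, 8, 2, 9, 3, 5]
j=3: 2<8, stack[3] = 8+1 = 9 → [6, 7, 8, 9, 9, 3, 5]
j=4: 9>=9, unchanged → [6, 7, 8, 9, 9, 3, 5]
j=5: 3<9, stack[5] = 9+1 = 10 → [6, 7, 8, 9, 9, 10, 5]
j=6: 5<10, stack[6] = 10+1 = 11 → [6, 7, 8, 9, 9, 10, 11]
sum = 60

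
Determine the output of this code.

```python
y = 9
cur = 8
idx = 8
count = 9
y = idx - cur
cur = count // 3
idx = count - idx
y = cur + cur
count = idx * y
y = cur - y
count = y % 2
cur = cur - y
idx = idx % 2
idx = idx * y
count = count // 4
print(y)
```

-3

y = 8-8 = 0
cur = 9//3 = 3
idx = 9-8 = 1
y = 3+3 = 6
count = 1*6 = 6
y = 3-6 = -3
count = (-3)%2 = 1
cur = 3-(-3) = 6
idx = 1%2 = 1
idx = 1*(-3) = -3
count = 1//4 = 0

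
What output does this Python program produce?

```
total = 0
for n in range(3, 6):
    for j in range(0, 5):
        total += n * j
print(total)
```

n=3,j=0: total = 0+0 = 0
n=3,j=1: total = 0+3 = 3
n=3,j=2: total = 3+6 = 9
n=3,j=3: total = 9+9 = 18
n=3,j=4: total = 18+12 = 30
n=4,j=0: total = 30+0 = 30
n=4,j=1: total = 30+4 = 34
n=4,j=2: total = 34+8 = 42
n=4,j=3: total = 42+12 = 54
n=4,j=4: total = 54+16 = 70
n=5,j=0: total = 70+0 = 70
n=5,j=1: total = 70+5 = 75
n=5,j=2: total = 75+10 = 85
n=5,j=3: total = 85+15 = 100
n=5,j=4: total = 100+20 = 120

120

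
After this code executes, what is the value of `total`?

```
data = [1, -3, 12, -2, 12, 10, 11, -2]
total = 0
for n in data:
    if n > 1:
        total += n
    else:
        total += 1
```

49

n=1: not >1, total = 0+1 = 1
n=-3: not >1, total = 1+1 = 2
n=12: >1, total = 2+12 = 14
n=-2: not >1, total = 14+1 = 15
n=12: >1, total = 15+12 = 27
n=10: >1, total = 27+10 = 37
n=11: >1, total = 37+11 = 48
n=-2: not >1, total = 48+1 = 49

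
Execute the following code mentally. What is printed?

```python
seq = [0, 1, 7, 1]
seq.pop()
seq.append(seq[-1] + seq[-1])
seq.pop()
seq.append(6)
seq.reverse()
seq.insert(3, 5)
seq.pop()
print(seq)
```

[6, 7, 1, 5]

pop() removes 1 → [0, 1, 7]
append seq[-1]+seq[-1] = 7+7 = 14 → [0, 1, 7, 14]
pop() removes 14 → [0, 1, 7]
append 6 → [0, 1, 7, 6]
reverse → [6, 7, 1, 0]
insert 5 at 3 → [6, 7, 1, 5, 0]
pop() removes 0 → [6, 7, 1, 5]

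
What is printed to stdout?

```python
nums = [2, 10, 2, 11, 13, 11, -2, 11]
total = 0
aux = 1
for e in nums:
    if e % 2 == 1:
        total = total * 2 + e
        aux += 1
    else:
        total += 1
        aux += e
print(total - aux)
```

e=2: not odd, total = 0+1 = 1; aux=3
e=10: not odd, total = 1+1 = 2; aux=13
e=2: not odd, total = 2+1 = 3; aux=15
e=11: odd, total = 3*2+11 = 17; aux=16
e=13: odd, total = 17*2+13 = 47; aux=17
e=11: odd, total = 47*2+11 = 105; aux=18
e=-2: not odd, total = 105+1 = 106; aux=16
e=11: odd, total = 106*2+11 = 223; aux=17
total-aux = 223-17 = 206

206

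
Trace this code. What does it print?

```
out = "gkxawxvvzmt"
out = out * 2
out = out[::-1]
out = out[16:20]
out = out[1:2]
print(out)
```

repeat ×2 → 'gkxawxvvzmtgkxawxvvzmt'
reverse → 'tmzvvxwaxkgtmzvvxwaxkg'
slice [16:20] → 'xwax'
slice [1:2] → 'w'

w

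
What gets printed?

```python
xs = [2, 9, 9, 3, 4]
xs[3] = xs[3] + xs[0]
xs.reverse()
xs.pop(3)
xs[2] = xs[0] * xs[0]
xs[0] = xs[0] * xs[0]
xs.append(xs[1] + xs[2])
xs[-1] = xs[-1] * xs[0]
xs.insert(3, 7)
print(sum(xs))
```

xs[3] = xs[3]+xs[0] = 3+2 = 5 → [2, 9, 9, 5, 4]
reverse → [4, 5, 9, 9, 2]
pop(3) removes 9 → [4, 5, 9, 2]
xs[2] = xs[0]*xs[0] = 4*4 = 16 → [4, 5, 16, 2]
xs[0] = xs[0]*xs[0] = 4*4 = 16 → [16, 5, 16, 2]
append xs[1]+xs[2] = 5+16 = 21 → [16, 5, 16, 2, 21]
xs[-1] = xs[-1]*xs[0] = 21*16 = 336 → [16, 5, 16, 2, 336]
insert 7 at 3 → [16, 5, 16, 7, 2, 336]
sum = 382

382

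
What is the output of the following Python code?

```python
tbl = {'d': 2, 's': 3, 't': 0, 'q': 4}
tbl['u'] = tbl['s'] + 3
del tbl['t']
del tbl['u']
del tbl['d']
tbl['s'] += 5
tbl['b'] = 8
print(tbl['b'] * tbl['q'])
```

tbl['u'] = tbl['s']+3 = 6 → {'d': 2, 's': 3, 't': 0, 'q': 4, 'u': 6}
del 't' → {'d': 2, 's': 3, 'q': 4, 'u': 6}
del 'u' → {'d': 2, 's': 3, 'q': 4}
del 'd' → {'s': 3, 'q': 4}
tbl['s'] = 3+5 = 8 → {'s': 8, 'q': 4}
tbl['b'] = 8 → {'s': 8, 'q': 4, 'b': 8}
tbl['b']*tbl['q'] = 8*4 = 32

32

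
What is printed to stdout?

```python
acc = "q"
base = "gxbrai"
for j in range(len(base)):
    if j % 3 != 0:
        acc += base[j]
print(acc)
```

qxbai

j=0: skip
j=1: add 'x' → 'qx'
j=2: add 'b' → 'qxb'
j=3: skip
j=4: add 'a' → 'qxba'
j=5: add 'i' → 'qxbai'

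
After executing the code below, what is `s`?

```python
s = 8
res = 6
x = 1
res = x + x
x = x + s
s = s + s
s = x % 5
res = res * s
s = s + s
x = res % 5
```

8

res = 1+1 = 2
x = 1+8 = 9
s = 8+8 = 16
s = 9%5 = 4
res = 2*4 = 8
s = 4+4 = 8
x = 8%5 = 3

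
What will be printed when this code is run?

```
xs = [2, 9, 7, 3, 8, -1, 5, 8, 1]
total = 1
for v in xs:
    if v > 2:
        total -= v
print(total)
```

-39

v=2: not >2
v=9: >2, total = 1-9 = -8
v=7: >2, total = (-8)-7 = -15
v=3: >2, total = (-15)-3 = -18
v=8: >2, total = (-18)-8 = -26
v=-1: not >2
v=5: >2, total = (-26)-5 = -31
v=8: >2, total = (-31)-8 = -39
v=1: not >2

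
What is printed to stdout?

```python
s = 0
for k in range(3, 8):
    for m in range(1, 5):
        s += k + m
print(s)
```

150

k=3,m=1: s = 0+4 = 4
k=3,m=2: s = 4+5 = 9
k=3,m=3: s = 9+6 = 15
k=3,m=4: s = 15+7 = 22
k=4,m=1: s = 22+5 = 27
k=4,m=2: s = 27+6 = 33
k=4,m=3: s = 33+7 = 40
k=4,m=4: s = 40+8 = 48
k=5,m=1: s = 48+6 = 54
k=5,m=2: s = 54+7 = 61
k=5,m=3: s = 61+8 = 69
k=5,m=4: s = 69+9 = 78
k=6,m=1: s = 78+7 = 85
k=6,m=2: s = 85+8 = 93
k=6,m=3: s = 93+9 = 102
k=6,m=4: s = 102+10 = 112
k=7,m=1: s = 112+8 = 120
k=7,m=2: s = 120+9 = 129
k=7,m=3: s = 129+10 = 139
k=7,m=4: s = 139+11 = 150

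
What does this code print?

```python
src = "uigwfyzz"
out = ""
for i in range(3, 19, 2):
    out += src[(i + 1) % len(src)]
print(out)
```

fzugfzug

i=3: add src[4]='f' → 'f'
i=5: add src[6]='z' → 'fz'
i=7: add src[0]='u' → 'fzu'
i=9: add src[2]='g' → 'fzug'
i=11: add src[4]='f' → 'fzugf'
i=13: add src[6]='z' → 'fzugfz'
i=15: add src[0]='u' → 'fzugfzu'
i=17: add src[2]='g' → 'fzugfzug'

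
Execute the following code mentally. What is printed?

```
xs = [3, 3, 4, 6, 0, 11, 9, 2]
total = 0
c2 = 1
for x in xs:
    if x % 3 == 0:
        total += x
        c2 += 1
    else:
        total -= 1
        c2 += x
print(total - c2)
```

x=3: %3==0, total = 0+3 = 3; c2=2
x=3: %3==0, total = 3+3 = 6; c2=3
x=4: not %3==0, total = 6-1 = 5; c2=7
x=6: %3==0, total = 5+6 = 11; c2=8
x=0: %3==0, total = 11+0 = 11; c2=9
x=11: not %3==0, total = 11-1 = 10; c2=20
x=9: %3==0, total = 10+9 = 19; c2=21
x=2: not %3==0, total = 19-1 = 18; c2=23
total-c2 = 18-23 = -5

-5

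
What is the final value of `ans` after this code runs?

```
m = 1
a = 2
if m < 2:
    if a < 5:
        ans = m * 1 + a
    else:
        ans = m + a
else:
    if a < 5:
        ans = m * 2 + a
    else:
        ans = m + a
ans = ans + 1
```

m=1, a=2
m < 2 is True; a < 5 is True
→ ans = m * 1 + a = 3
ans = 3+1 = 4

4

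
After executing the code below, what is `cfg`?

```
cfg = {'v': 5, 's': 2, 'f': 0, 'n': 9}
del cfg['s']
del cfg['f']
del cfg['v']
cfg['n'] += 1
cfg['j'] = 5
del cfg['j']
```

del 's' → {'v': 5, 'f': 0, 'n': 9}
del 'f' → {'v': 5, 'n': 9}
del 'v' → {'n': 9}
cfg['n'] = 9+1 = 10 → {'n': 10}
cfg['j'] = 5 → {'n': 10, 'j': 5}
del 'j' → {'n': 10}

{'n': 10}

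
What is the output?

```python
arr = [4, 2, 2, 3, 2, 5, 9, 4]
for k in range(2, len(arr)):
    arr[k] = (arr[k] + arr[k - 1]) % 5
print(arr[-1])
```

k=2: arr[2] = (2+2)%5 = 4 → [4, 2, 4, 3, 2, 5, 9, 4]
k=3: arr[3] = (3+4)%5 = 2 → [4, 2, 4, 2, 2, 5, 9, 4]
k=4: arr[4] = (2+2)%5 = 4 → [4, 2, 4, 2, 4, 5, 9, 4]
k=5: arr[5] = (5+4)%5 = 4 → [4, 2, 4, 2, 4, 4, 9, 4]
k=6: arr[6] = (9+4)%5 = 3 → [4, 2, 4, 2, 4, 4, 3, 4]
k=7: arr[7] = (4+3)%5 = 2 → [4, 2, 4, 2, 4, 4, 3, 2]

2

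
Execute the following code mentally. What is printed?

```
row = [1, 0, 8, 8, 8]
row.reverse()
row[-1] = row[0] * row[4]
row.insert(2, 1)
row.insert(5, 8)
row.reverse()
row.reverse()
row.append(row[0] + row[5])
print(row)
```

[8, 8, 1, 8, 0, 8, 8, 16]

reverse → [8, 8, 8, 0, 1]
row[-1] = row[0]*row[4] = 8*1 = 8 → [8, 8, 8, 0, 8]
insert 1 at 2 → [8, 8, 1, 8, 0, 8]
insert 8 at 5 → [8, 8, 1, 8, 0, 8, 8]
reverse → [8, 8, 0, 8, 1, 8, 8]
reverse → [8, 8, 1, 8, 0, 8, 8]
append row[0]+row[5] = 8+8 = 16 → [8, 8, 1, 8, 0, 8, 8, 16]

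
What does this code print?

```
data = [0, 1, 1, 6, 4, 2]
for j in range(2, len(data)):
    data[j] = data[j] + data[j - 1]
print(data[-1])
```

j=2: data[2] = 1+1 = 2 → [0, 1, 2, 6, 4, 2]
j=3: data[3] = 6+2 = 8 → [0, 1, 2, 8, 4, 2]
j=4: data[4] = 4+8 = 12 → [0, 1, 2, 8, 12, 2]
j=5: data[5] = 2+12 = 14 → [0, 1, 2, 8, 12, 14]

14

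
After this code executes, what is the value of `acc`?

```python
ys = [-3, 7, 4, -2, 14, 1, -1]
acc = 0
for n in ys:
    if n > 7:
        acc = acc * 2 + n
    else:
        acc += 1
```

n=-3: not >7, acc = 0+1 = 1
n=7: not >7, acc = 1+1 = 2
n=4: not >7, acc = 2+1 = 3
n=-2: not >7, acc = 3+1 = 4
n=14: >7, acc = 4*2+14 = 22
n=1: not >7, acc = 22+1 = 23
n=-1: not >7, acc = 23+1 = 24

24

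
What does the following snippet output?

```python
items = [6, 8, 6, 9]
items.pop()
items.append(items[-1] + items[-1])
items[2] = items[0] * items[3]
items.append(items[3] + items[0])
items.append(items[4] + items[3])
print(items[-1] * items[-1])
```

pop() removes 9 → [6, 8, 6]
append items[-1]+items[-1] = 6+6 = 12 → [6, 8, 6, 12]
items[2] = items[0]*items[3] = 6*12 = 72 → [6, 8, 72, 12]
append items[3]+items[0] = 12+6 = 18 → [6, 8, 72, 12, 18]
append items[4]+items[3] = 18+12 = 30 → [6, 8, 72, 12, 18, 30]
items[-1]*items[-1] = 30*30 = 900

900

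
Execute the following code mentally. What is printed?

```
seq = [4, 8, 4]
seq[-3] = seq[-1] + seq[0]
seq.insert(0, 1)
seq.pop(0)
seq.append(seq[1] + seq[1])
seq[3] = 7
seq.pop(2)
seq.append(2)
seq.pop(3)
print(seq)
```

[8, 8, 7]

seq[-3] = seq[-1]+seq[0] = 4+4 = 8 → [8, 8, 4]
insert 1 at 0 → [1, 8, 8, 4]
pop(0) removes 1 → [8, 8, 4]
append seq[1]+seq[1] = 8+8 = 16 → [8, 8, 4, 16]
seq[3] = 7 → [8, 8, 4, 7]
pop(2) removes 4 → [8, 8, 7]
append 2 → [8, 8, 7, 2]
pop(3) removes 2 → [8, 8, 7]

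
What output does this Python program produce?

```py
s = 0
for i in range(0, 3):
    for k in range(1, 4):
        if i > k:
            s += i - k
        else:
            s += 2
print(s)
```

i=0,k=1: not 0>1, s = 0+2 = 2
i=0,k=2: not 0>2, s = 2+2 = 4
i=0,k=3: not 0>3, s = 4+2 = 6
i=1,k=1: not 1>1, s = 6+2 = 8
i=1,k=2: not 1>2, s = 8+2 = 10
i=1,k=3: not 1>3, s = 10+2 = 12
i=2,k=1: 2>1, s = 12+1 = 13
i=2,k=2: not 2>2, s = 13+2 = 15
i=2,k=3: not 2>3, s = 15+2 = 17

17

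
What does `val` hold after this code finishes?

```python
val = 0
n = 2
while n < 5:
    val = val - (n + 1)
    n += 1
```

n=2: val = 0-3 = -3
n=3: val = (-3)-4 = -7
n=4: val = (-7)-5 = -12

-12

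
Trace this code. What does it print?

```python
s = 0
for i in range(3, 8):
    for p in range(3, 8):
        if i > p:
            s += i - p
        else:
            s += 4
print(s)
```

80

i=3,p=3: not 3>3, s = 0+4 = 4
i=3,p=4: not 3>4, s = 4+4 = 8
i=3,p=5: not 3>5, s = 8+4 = 12
i=3,p=6: not 3>6, s = 12+4 = 16
i=3,p=7: not 3>7, s = 16+4 = 20
i=4,p=3: 4>3, s = 20+1 = 21
i=4,p=4: not 4>4, s = 21+4 = 25
i=4,p=5: not 4>5, s = 25+4 = 29
i=4,p=6: not 4>6, s = 29+4 = 33
i=4,p=7: not 4>7, s = 33+4 = 37
i=5,p=3: 5>3, s = 37+2 = 39
i=5,p=4: 5>4, s = 39+1 = 40
i=5,p=5: not 5>5, s = 40+4 = 44
i=5,p=6: not 5>6, s = 44+4 = 48
i=5,p=7: not 5>7, s = 48+4 = 52
i=6,p=3: 6>3, s = 52+3 = 55
i=6,p=4: 6>4, s = 55+2 = 57
i=6,p=5: 6>5, s = 57+1 = 58
i=6,p=6: not 6>6, s = 58+4 = 62
i=6,p=7: not 6>7, s = 62+4 = 66
i=7,p=3: 7>3, s = 66+4 = 70
i=7,p=4: 7>4, s = 70+3 = 73
i=7,p=5: 7>5, s = 73+2 = 75
i=7,p=6: 7>6, s = 75+1 = 76
i=7,p=7: not 7>7, s = 76+4 = 80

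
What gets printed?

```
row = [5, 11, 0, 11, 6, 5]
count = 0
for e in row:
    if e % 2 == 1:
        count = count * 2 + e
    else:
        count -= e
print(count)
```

e=5: odd, count = 0*2+5 = 5
e=11: odd, count = 5*2+11 = 21
e=0: not odd, count = 21-0 = 21
e=11: odd, count = 21*2+11 = 53
e=6: not odd, count = 53-6 = 47
e=5: odd, count = 47*2+5 = 99

99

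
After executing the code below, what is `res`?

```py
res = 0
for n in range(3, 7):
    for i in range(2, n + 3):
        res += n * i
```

467

n=3,i=2: res = 0+6 = 6
n=3,i=3: res = 6+9 = 15
n=3,i=4: res = 15+12 = 27
n=3,i=5: res = 27+15 = 42
n=4,i=2: res = 42+8 = 50
n=4,i=3: res = 50+12 = 62
n=4,i=4: res = 62+16 = 78
n=4,i=5: res = 78+20 = 98
n=4,i=6: res = 98+24 = 122
n=5,i=2: res = 122+10 = 132
n=5,i=3: res = 132+15 = 147
n=5,i=4: res = 147+20 = 167
n=5,i=5: res = 167+25 = 192
n=5,i=6: res = 192+30 = 222
n=5,i=7: res = 222+35 = 257
n=6,i=2: res = 257+12 = 269
n=6,i=3: res = 269+18 = 287
n=6,i=4: res = 287+24 = 311
n=6,i=5: res = 311+30 = 341
n=6,i=6: res = 341+36 = 377
n=6,i=7: res = 377+42 = 419
n=6,i=8: res = 419+48 = 467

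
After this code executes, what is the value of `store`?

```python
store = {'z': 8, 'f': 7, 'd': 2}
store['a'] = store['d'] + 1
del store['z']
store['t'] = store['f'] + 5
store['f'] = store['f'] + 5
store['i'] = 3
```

{'f': 12, 'd': 2, 'a': 3, 't': 12, 'i': 3}

store['a'] = store['d']+1 = 3 → {'z': 8, 'f': 7, 'd': 2, 'a': 3}
del 'z' → {'f': 7, 'd': 2, 'a': 3}
store['t'] = store['f']+5 = 12 → {'f': 7, 'd': 2, 'a': 3, 't': 12}
store['f'] = store['f']+5 = 12 → {'f': 12, 'd': 2, 'a': 3, 't': 12}
store['i'] = 3 → {'f': 12, 'd': 2, 'a': 3, 't': 12, 'i': 3}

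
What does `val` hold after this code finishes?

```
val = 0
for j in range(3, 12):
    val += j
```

j=3: val = 0+3 = 3
j=4: val = 3+4 = 7
j=5: val = 7+5 = 12
j=6: val = 12+6 = 18
j=7: val = 18+7 = 25
j=8: val = 25+8 = 33
j=9: val = 33+9 = 42
j=10: val = 42+10 = 52
j=11: val = 52+11 = 63

63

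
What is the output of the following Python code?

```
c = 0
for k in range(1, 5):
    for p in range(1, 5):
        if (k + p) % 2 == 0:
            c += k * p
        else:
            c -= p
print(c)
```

32

k=1,p=1: even sum, c = 0+1 = 1
k=1,p=2: odd sum, c = 1-2 = -1
k=1,p=3: even sum, c = (-1)+3 = 2
k=1,p=4: odd sum, c = 2-4 = -2
k=2,p=1: odd sum, c = (-2)-1 = -3
k=2,p=2: even sum, c = (-3)+4 = 1
k=2,p=3: odd sum, c = 1-3 = -2
k=2,p=4: even sum, c = (-2)+8 = 6
k=3,p=1: even sum, c = 6+3 = 9
k=3,p=2: odd sum, c = 9-2 = 7
k=3,p=3: even sum, c = 7+9 = 16
k=3,p=4: odd sum, c = 16-4 = 12
k=4,p=1: odd sum, c = 12-1 = 11
k=4,p=2: even sum, c = 11+8 = 19
k=4,p=3: odd sum, c = 19-3 = 16
k=4,p=4: even sum, c = 16+16 = 32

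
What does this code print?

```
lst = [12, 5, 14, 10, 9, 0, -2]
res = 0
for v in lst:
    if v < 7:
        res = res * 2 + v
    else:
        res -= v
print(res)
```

v=12: not <7, res = 0-12 = -12
v=5: <7, res = (-12)*2+5 = -19
v=14: not <7, res = (-19)-14 = -33
v=10: not <7, res = (-33)-10 = -43
v=9: not <7, res = (-43)-9 = -52
v=0: <7, res = (-52)*2+0 = -104
v=-2: <7, res = (-104)*2+(-2) = -210

-210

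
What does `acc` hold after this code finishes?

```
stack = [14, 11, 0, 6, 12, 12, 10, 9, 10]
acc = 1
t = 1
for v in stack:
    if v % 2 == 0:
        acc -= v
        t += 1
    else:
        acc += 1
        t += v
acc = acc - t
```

-89

v=14: even, acc = 1-14 = -13; t=2
v=11: not even, acc = (-13)+1 = -12; t=13
v=0: even, acc = (-12)-0 = -12; t=14
v=6: even, acc = (-12)-6 = -18; t=15
v=12: even, acc = (-18)-12 = -30; t=16
v=12: even, acc = (-30)-12 = -42; t=17
v=10: even, acc = (-42)-10 = -52; t=18
v=9: not even, acc = (-52)+1 = -51; t=27
v=10: even, acc = (-51)-10 = -61; t=28
acc-t = (-61)-28 = -89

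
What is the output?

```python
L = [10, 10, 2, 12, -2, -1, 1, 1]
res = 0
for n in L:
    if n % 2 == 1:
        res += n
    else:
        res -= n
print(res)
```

n=10: not odd, res = 0-10 = -10
n=10: not odd, res = (-10)-10 = -20
n=2: not odd, res = (-20)-2 = -22
n=12: not odd, res = (-22)-12 = -34
n=-2: not odd, res = (-34)-(-2) = -32
n=-1: odd, res = (-32)+(-1) = -33
n=1: odd, res = (-33)+1 = -32
n=1: odd, res = (-32)+1 = -31

-31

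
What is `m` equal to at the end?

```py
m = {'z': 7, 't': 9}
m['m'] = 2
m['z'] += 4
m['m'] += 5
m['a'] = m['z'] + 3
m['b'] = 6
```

{'z': 11, 't': 9, 'm': 7, 'a': 14, 'b': 6}

m['m'] = 2 → {'z': 7, 't': 9, 'm': 2}
m['z'] = 7+4 = 11 → {'z': 11, 't': 9, 'm': 2}
m['m'] = 2+5 = 7 → {'z': 11, 't': 9, 'm': 7}
m['a'] = m['z']+3 = 14 → {'z': 11, 't': 9, 'm': 7, 'a': 14}
m['b'] = 6 → {'z': 11, 't': 9, 'm': 7, 'a': 14, 'b': 6}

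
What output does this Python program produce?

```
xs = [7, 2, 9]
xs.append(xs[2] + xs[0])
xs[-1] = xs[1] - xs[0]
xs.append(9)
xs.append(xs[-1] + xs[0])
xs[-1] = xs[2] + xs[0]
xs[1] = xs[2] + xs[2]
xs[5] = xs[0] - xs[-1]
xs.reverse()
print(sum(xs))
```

29

append xs[2]+xs[0] = 9+7 = 16 → [7, 2, 9, 16]
xs[-1] = xs[1]-xs[0] = 2-7 = -5 → [7, 2, 9, -5]
append 9 → [7, 2, 9, -5, 9]
append xs[-1]+xs[0] = 9+7 = 16 → [7, 2, 9, -5, 9, 16]
xs[-1] = xs[2]+xs[0] = 9+7 = 16 → [7, 2, 9, -5, 9, 16]
xs[1] = xs[2]+xs[2] = 9+9 = 18 → [7, 18, 9, -5, 9, 16]
xs[5] = xs[0]-xs[-1] = 7-16 = -9 → [7, 18, 9, -5, 9, -9]
reverse → [-9, 9, -5, 9, 18, 7]
sum = 29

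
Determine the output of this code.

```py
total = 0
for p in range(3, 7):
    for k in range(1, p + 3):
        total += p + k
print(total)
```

222

p=3,k=1: total = 0+4 = 4
p=3,k=2: total = 4+5 = 9
p=3,k=3: total = 9+6 = 15
p=3,k=4: total = 15+7 = 22
p=3,k=5: total = 22+8 = 30
p=4,k=1: total = 30+5 = 35
p=4,k=2: total = 35+6 = 41
p=4,k=3: total = 41+7 = 48
p=4,k=4: total = 48+8 = 56
p=4,k=5: total = 56+9 = 65
p=4,k=6: total = 65+10 = 75
p=5,k=1: total = 75+6 = 81
p=5,k=2: total = 81+7 = 88
p=5,k=3: total = 88+8 = 96
p=5,k=4: total = 96+9 = 105
p=5,k=5: total = 105+10 = 115
p=5,k=6: total = 115+11 = 126
p=5,k=7: total = 126+12 = 138
p=6,k=1: total = 138+7 = 145
p=6,k=2: total = 145+8 = 153
p=6,k=3: total = 153+9 = 162
p=6,k=4: total = 162+10 = 172
p=6,k=5: total = 172+11 = 183
p=6,k=6: total = 183+12 = 195
p=6,k=7: total = 195+13 = 208
p=6,k=8: total = 208+14 = 222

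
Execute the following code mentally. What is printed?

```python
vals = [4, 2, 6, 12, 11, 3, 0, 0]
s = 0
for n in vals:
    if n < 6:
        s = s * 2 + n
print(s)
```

92

n=4: <6, s = 0*2+4 = 4
n=2: <6, s = 4*2+2 = 10
n=6: not <6
n=12: not <6
n=11: not <6
n=3: <6, s = 10*2+3 = 23
n=0: <6, s = 23*2+0 = 46
n=0: <6, s = 46*2+0 = 92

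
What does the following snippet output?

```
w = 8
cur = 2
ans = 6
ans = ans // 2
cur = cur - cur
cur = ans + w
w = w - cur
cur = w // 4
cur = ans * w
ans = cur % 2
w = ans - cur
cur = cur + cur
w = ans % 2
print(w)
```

1

ans = 6//2 = 3
cur = 2-2 = 0
cur = 3+8 = 11
w = 8-11 = -3
cur = (-3)//4 = -1
cur = 3*(-3) = -9
ans = (-9)%2 = 1
w = 1-(-9) = 10
cur = (-9)+(-9) = -18
w = 1%2 = 1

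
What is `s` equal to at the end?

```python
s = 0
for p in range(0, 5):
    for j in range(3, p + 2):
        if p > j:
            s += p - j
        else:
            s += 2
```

11

p=2,j=3: not 2>3, s = 0+2 = 2
p=3,j=3: not 3>3, s = 2+2 = 4
p=3,j=4: not 3>4, s = 4+2 = 6
p=4,j=3: 4>3, s = 6+1 = 7
p=4,j=4: not 4>4, s = 7+2 = 9
p=4,j=5: not 4>5, s = 9+2 = 11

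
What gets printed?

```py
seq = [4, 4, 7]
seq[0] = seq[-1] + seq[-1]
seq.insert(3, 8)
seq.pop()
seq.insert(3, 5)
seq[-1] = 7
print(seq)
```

[14, 4, 7, 7]

seq[0] = seq[-1]+seq[-1] = 7+7 = 14 → [14, 4, 7]
insert 8 at 3 → [14, 4, 7, 8]
pop() removes 8 → [14, 4, 7]
insert 5 at 3 → [14, 4, 7, 5]
seq[-1] = 7 → [14, 4, 7, 7]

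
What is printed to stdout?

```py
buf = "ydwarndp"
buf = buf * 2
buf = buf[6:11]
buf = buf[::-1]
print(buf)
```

wdypd

repeat ×2 → 'ydwarndpydwarndp'
slice [6:11] → 'dpydw'
reverse → 'wdypd'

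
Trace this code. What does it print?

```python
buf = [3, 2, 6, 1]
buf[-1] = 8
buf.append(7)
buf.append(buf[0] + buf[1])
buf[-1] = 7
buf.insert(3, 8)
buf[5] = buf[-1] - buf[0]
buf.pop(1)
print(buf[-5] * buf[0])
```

buf[-1] = 8 → [3, 2, 6, 8]
append 7 → [3, 2, 6, 8, 7]
append buf[0]+buf[1] = 3+2 = 5 → [3, 2, 6, 8, 7, 5]
buf[-1] = 7 → [3, 2, 6, 8, 7, 7]
insert 8 at 3 → [3, 2, 6, 8, 8, 7, 7]
buf[5] = buf[-1]-buf[0] = 7-3 = 4 → [3, 2, 6, 8, 8, 4, 7]
pop(1) removes 2 → [3, 6, 8, 8, 4, 7]
buf[-5]*buf[0] = 6*3 = 18

18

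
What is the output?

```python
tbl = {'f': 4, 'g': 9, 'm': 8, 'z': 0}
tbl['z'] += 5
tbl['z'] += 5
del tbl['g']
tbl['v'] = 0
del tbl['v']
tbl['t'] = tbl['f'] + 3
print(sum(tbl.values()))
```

29

tbl['z'] = 0+5 = 5 → {'f': 4, 'g': 9, 'm': 8, 'z': 5}
tbl['z'] = 5+5 = 10 → {'f': 4, 'g': 9, 'm': 8, 'z': 10}
del 'g' → {'f': 4, 'm': 8, 'z': 10}
tbl['v'] = 0 → {'f': 4, 'm': 8, 'z': 10, 'v': 0}
del 'v' → {'f': 4, 'm': 8, 'z': 10}
tbl['t'] = tbl['f']+3 = 7 → {'f': 4, 'm': 8, 'z': 10, 't': 7}
sum of values = 29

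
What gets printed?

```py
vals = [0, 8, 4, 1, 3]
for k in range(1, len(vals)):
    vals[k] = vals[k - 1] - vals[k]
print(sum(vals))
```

k=1: vals[1] = 0-8 = -8 → [0, -8, 4, 1, 3]
k=2: vals[2] = (-8)-4 = -12 → [0, -8, -12, 1, 3]
k=3: vals[3] = (-12)-1 = -13 → [0, -8, -12, -13, 3]
k=4: vals[4] = (-13)-3 = -16 → [0, -8, -12, -13, -16]
sum = -49

-49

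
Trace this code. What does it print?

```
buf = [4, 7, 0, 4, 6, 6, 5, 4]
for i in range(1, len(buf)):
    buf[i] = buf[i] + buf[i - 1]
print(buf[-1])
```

i=1: buf[1] = 7+4 = 11 → [4, 11, 0, 4, 6, 6, 5, 4]
i=2: buf[2] = 0+11 = 11 → [4, 11, 11, 4, 6, 6, 5, 4]
i=3: buf[3] = 4+11 = 15 → [4, 11, 11, 15, 6, 6, 5, 4]
i=4: buf[4] = 6+15 = 21 → [4, 11, 11, 15, 21, 6, 5, 4]
i=5: buf[5] = 6+21 = 27 → [4, 11, 11, 15, 21, 27, 5, 4]
i=6: buf[6] = 5+27 = 32 → [4, 11, 11, 15, 21, 27, 32, 4]
i=7: buf[7] = 4+32 = 36 → [4, 11, 11, 15, 21, 27, 32, 36]

36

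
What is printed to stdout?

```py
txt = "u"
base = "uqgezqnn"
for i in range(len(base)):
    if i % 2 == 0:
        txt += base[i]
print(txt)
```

uugzn

i=0: add 'u' → 'uu'
i=1: skip
i=2: add 'g' → 'uug'
i=3: skip
i=4: add 'z' → 'uugz'
i=5: skip
i=6: add 'n' → 'uugzn'
i=7: skip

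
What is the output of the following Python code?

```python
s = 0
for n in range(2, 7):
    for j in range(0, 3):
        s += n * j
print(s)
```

60

n=2,j=0: s = 0+0 = 0
n=2,j=1: s = 0+2 = 2
n=2,j=2: s = 2+4 = 6
n=3,j=0: s = 6+0 = 6
n=3,j=1: s = 6+3 = 9
n=3,j=2: s = 9+6 = 15
n=4,j=0: s = 15+0 = 15
n=4,j=1: s = 15+4 = 19
n=4,j=2: s = 19+8 = 27
n=5,j=0: s = 27+0 = 27
n=5,j=1: s = 27+5 = 32
n=5,j=2: s = 32+10 = 42
n=6,j=0: s = 42+0 = 42
n=6,j=1: s = 42+6 = 48
n=6,j=2: s = 48+12 = 60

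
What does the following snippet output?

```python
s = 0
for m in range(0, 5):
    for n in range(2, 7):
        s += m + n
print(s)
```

150

m=0,n=2: s = 0+2 = 2
m=0,n=3: s = 2+3 = 5
m=0,n=4: s = 5+4 = 9
m=0,n=5: s = 9+5 = 14
m=0,n=6: s = 14+6 = 20
m=1,n=2: s = 20+3 = 23
m=1,n=3: s = 23+4 = 27
m=1,n=4: s = 27+5 = 32
m=1,n=5: s = 32+6 = 38
m=1,n=6: s = 38+7 = 45
m=2,n=2: s = 45+4 = 49
m=2,n=3: s = 49+5 = 54
m=2,n=4: s = 54+6 = 60
m=2,n=5: s = 60+7 = 67
m=2,n=6: s = 67+8 = 75
m=3,n=2: s = 75+5 = 80
m=3,n=3: s = 80+6 = 86
m=3,n=4: s = 86+7 = 93
m=3,n=5: s = 93+8 = 101
m=3,n=6: s = 101+9 = 110
m=4,n=2: s = 110+6 = 116
m=4,n=3: s = 116+7 = 123
m=4,n=4: s = 123+8 = 131
m=4,n=5: s = 131+9 = 140
m=4,n=6: s = 140+10 = 150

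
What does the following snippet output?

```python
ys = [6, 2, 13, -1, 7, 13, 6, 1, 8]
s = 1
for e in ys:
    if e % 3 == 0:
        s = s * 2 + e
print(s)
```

22

e=6: %3==0, s = 1*2+6 = 8
e=2: not %3==0
e=13: not %3==0
e=-1: not %3==0
e=7: not %3==0
e=13: not %3==0
e=6: %3==0, s = 8*2+6 = 22
e=1: not %3==0
e=8: not %3==0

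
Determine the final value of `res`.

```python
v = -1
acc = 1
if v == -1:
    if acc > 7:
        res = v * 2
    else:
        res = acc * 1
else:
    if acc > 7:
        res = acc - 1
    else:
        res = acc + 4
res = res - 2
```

v=-1, acc=1
v == -1 is True; acc > 7 is False
→ res = acc * 1 = 1
res = 1-2 = -1

-1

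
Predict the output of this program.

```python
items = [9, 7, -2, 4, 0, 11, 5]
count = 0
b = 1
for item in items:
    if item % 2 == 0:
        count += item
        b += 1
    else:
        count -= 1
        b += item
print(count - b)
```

item=9: not even, count = 0-1 = -1; b=10
item=7: not even, count = (-1)-1 = -2; b=17
item=-2: even, count = (-2)+(-2) = -4; b=18
item=4: even, count = (-4)+4 = 0; b=19
item=0: even, count = 0+0 = 0; b=20
item=11: not even, count = 0-1 = -1; b=31
item=5: not even, count = (-1)-1 = -2; b=36
count-b = (-2)-36 = -38

-38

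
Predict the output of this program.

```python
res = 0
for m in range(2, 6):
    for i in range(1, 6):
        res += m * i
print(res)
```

m=2,i=1: res = 0+2 = 2
m=2,i=2: res = 2+4 = 6
m=2,i=3: res = 6+6 = 12
m=2,i=4: res = 12+8 = 20
m=2,i=5: res = 20+10 = 30
m=3,i=1: res = 30+3 = 33
m=3,i=2: res = 33+6 = 39
m=3,i=3: res = 39+9 = 48
m=3,i=4: res = 48+12 = 60
m=3,i=5: res = 60+15 = 75
m=4,i=1: res = 75+4 = 79
m=4,i=2: res = 79+8 = 87
m=4,i=3: res = 87+12 = 99
m=4,i=4: res = 99+16 = 115
m=4,i=5: res = 115+20 = 135
m=5,i=1: res = 135+5 = 140
m=5,i=2: res = 140+10 = 150
m=5,i=3: res = 150+15 = 165
m=5,i=4: res = 165+20 = 185
m=5,i=5: res = 185+25 = 210

210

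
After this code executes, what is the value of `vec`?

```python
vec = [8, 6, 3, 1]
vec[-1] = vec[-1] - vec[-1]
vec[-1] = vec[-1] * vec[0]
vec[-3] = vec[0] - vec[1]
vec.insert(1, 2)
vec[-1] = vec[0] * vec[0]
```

vec[-1] = vec[-1]-vec[-1] = 1-1 = 0 → [8, 6, 3, 0]
vec[-1] = vec[-1]*vec[0] = 0*8 = 0 → [8, 6, 3, 0]
vec[-3] = vec[0]-vec[1] = 8-6 = 2 → [8, 2, 3, 0]
insert 2 at 1 → [8, 2, 2, 3, 0]
vec[-1] = vec[0]*vec[0] = 8*8 = 64 → [8, 2, 2, 3, 64]

[8, 2, 2, 3, 64]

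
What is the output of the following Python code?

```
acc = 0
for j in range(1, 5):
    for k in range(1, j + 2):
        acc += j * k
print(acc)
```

105

j=1,k=1: acc = 0+1 = 1
j=1,k=2: acc = 1+2 = 3
j=2,k=1: acc = 3+2 = 5
j=2,k=2: acc = 5+4 = 9
j=2,k=3: acc = 9+6 = 15
j=3,k=1: acc = 15+3 = 18
j=3,k=2: acc = 18+6 = 24
j=3,k=3: acc = 24+9 = 33
j=3,k=4: acc = 33+12 = 45
j=4,k=1: acc = 45+4 = 49
j=4,k=2: acc = 49+8 = 57
j=4,k=3: acc = 57+12 = 69
j=4,k=4: acc = 69+16 = 85
j=4,k=5: acc = 85+20 = 105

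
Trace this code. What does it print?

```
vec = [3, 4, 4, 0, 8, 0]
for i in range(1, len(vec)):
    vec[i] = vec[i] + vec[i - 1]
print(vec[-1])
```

19

i=1: vec[1] = 4+3 = 7 → [3, 7, 4, 0, 8, 0]
i=2: vec[2] = 4+7 = 11 → [3, 7, 11, 0, 8, 0]
i=3: vec[3] = 0+11 = 11 → [3, 7, 11, 11, 8, 0]
i=4: vec[4] = 8+11 = 19 → [3, 7, 11, 11, 19, 0]
i=5: vec[5] = 0+19 = 19 → [3, 7, 11, 11, 19, 19]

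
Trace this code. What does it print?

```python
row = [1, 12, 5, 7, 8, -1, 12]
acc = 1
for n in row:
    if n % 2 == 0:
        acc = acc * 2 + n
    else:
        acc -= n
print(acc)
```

30

n=1: not even, acc = 1-1 = 0
n=12: even, acc = 0*2+12 = 12
n=5: not even, acc = 12-5 = 7
n=7: not even, acc = 7-7 = 0
n=8: even, acc = 0*2+8 = 8
n=-1: not even, acc = 8-(-1) = 9
n=12: even, acc = 9*2+12 = 30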